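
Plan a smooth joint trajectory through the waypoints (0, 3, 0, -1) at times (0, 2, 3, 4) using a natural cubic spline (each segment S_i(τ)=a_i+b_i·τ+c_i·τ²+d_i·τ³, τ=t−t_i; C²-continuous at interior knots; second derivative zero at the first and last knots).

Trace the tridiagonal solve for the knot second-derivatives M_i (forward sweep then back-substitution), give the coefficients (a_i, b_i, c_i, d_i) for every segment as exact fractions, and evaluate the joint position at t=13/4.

  seg 0: a=0 b=149/46 c=0 d=-10/23
  seg 1: a=3 b=-91/46 c=-60/23 d=73/46
  seg 2: a=0 b=-56/23 c=99/46 d=-33/46
S(13/4) = -1429/2944

Δ: Δ0=3/2, Δ1=-3, Δ2=-1
row 1: diag=6, rhs=-27; c'=1/6, d'=-9/2
row 2: denom=4−1·1/6=23/6; d'=(12−1·-9/2)/(23/6)=99/23
back: M2=99/23
back: M1=-9/2−1/6·99/23=-120/23
M: M0=0, M1=-120/23, M2=99/23, M3=0
seg 0: a=0, c=M0/2=0, d=(M1−M0)/(6·2)=-10/23, b=Δ0−h0·(2M0+M1)/6=149/46
seg 1: a=3, c=M1/2=-60/23, d=(M2−M1)/(6·1)=73/46, b=Δ1−h1·(2M1+M2)/6=-91/46
seg 2: a=0, c=M2/2=99/46, d=(M3−M2)/(6·1)=-33/46, b=Δ2−h2·(2M2+M3)/6=-56/23
t_q=13/4 → seg 2, τ=1/4; S=0+-56/23·τ+99/46·τ²+-33/46·τ³=-1429/2944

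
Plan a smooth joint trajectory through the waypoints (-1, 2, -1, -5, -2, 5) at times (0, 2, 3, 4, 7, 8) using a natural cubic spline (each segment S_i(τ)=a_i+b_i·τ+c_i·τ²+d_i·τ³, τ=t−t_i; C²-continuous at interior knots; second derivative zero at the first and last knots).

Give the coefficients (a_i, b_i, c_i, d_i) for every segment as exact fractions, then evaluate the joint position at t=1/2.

  seg 0: a=-1 b=7159/2434 c=0 d=-877/2434
  seg 1: a=2 b=-3365/2434 c=-2631/1217 d=1325/2434
  seg 2: a=-1 b=-4957/1217 c=-1287/2434 d=1465/2434
  seg 3: a=-5 b=-8093/2434 c=1554/1217 d=401/7302
  seg 4: a=-2 b=7082/1217 c=4311/2434 d=-1437/2434
S(1/2) = 8287/19472

Δ: Δ0=3/2, Δ1=-3, Δ2=-4, Δ3=1, Δ4=7
row 1: diag=6, rhs=-27; c'=1/6, d'=-9/2
row 2: denom=4−1·1/6=23/6; d'=(-6−1·-9/2)/(23/6)=-9/23
row 3: denom=8−1·6/23=178/23; d'=(30−1·-9/23)/(178/23)=699/178
row 4: denom=8−3·69/178=1217/178; d'=(36−3·699/178)/(1217/178)=4311/1217
back: M4=4311/1217
back: M3=699/178−69/178·4311/1217=3108/1217
back: M2=-9/23−6/23·3108/1217=-1287/1217
back: M1=-9/2−1/6·-1287/1217=-5262/1217
M: M0=0, M1=-5262/1217, M2=-1287/1217, M3=3108/1217, M4=4311/1217, M5=0
seg 0: a=-1, c=M0/2=0, d=(M1−M0)/(6·2)=-877/2434, b=Δ0−h0·(2M0+M1)/6=7159/2434
seg 1: a=2, c=M1/2=-2631/1217, d=(M2−M1)/(6·1)=1325/2434, b=Δ1−h1·(2M1+M2)/6=-3365/2434
seg 2: a=-1, c=M2/2=-1287/2434, d=(M3−M2)/(6·1)=1465/2434, b=Δ2−h2·(2M2+M3)/6=-4957/1217
seg 3: a=-5, c=M3/2=1554/1217, d=(M4−M3)/(6·3)=401/7302, b=Δ3−h3·(2M3+M4)/6=-8093/2434
seg 4: a=-2, c=M4/2=4311/2434, d=(M5−M4)/(6·1)=-1437/2434, b=Δ4−h4·(2M4+M5)/6=7082/1217
t_q=1/2 → seg 0, τ=1/2; S=-1+7159/2434·τ+0·τ²+-877/2434·τ³=8287/19472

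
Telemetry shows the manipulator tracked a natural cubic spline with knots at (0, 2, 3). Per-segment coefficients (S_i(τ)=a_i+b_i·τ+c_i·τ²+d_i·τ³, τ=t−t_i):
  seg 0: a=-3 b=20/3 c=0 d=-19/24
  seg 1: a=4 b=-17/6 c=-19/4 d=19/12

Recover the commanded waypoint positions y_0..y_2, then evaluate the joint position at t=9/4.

y_0=-3 y_1=4 y_2=-2
S(9/4) = 773/256

y_0 = S_0(0) = a_0 = -3
y_1 = S_1(0) = a_1 = 4
y_2 = S_1(1) = -2
t_q=9/4 is in segment 1 (τ=1/4); S_1(τ)=773/256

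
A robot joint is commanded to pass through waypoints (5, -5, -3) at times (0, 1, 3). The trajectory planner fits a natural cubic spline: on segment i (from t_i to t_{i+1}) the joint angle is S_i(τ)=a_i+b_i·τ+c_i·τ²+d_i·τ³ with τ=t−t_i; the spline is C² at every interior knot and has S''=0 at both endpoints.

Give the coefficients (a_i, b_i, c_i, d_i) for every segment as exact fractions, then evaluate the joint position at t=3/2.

  seg 0: a=5 b=-71/6 c=0 d=11/6
  seg 1: a=-5 b=-19/3 c=11/2 d=-11/12
S(3/2) = -221/32

Δ: Δ0=-10, Δ1=1
row 1: diag=6, rhs=66; c'=1/3, d'=11
back: M1=11
M: M0=0, M1=11, M2=0
seg 0: a=5, c=M0/2=0, d=(M1−M0)/(6·1)=11/6, b=Δ0−h0·(2M0+M1)/6=-71/6
seg 1: a=-5, c=M1/2=11/2, d=(M2−M1)/(6·2)=-11/12, b=Δ1−h1·(2M1+M2)/6=-19/3
t_q=3/2 → seg 1, τ=1/2; S=-5+-19/3·τ+11/2·τ²+-11/12·τ³=-221/32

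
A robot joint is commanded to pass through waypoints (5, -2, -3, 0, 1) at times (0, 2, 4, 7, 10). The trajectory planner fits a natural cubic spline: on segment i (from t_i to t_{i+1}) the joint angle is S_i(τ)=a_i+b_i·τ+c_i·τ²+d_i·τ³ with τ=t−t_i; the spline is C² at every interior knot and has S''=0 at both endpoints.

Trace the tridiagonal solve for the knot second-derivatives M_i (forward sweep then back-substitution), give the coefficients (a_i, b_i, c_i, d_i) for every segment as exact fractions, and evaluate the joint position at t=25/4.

  seg 0: a=5 b=-1763/420 c=0 d=293/1680
  seg 1: a=-2 b=-221/105 c=293/280 d=-41/336
  seg 2: a=-3 b=37/60 c=11/35 d=-47/756
  seg 3: a=0 b=173/210 c=-103/420 d=103/3780
S(25/4) = -6537/8960

Δ: Δ0=-7/2, Δ1=-1/2, Δ2=1, Δ3=1/3
row 1: diag=8, rhs=18; c'=1/4, d'=9/4
row 2: denom=10−2·1/4=19/2; d'=(9−2·9/4)/(19/2)=9/19
row 3: denom=12−3·6/19=210/19; d'=(-4−3·9/19)/(210/19)=-103/210
back: M3=-103/210
back: M2=9/19−6/19·-103/210=22/35
back: M1=9/4−1/4·22/35=293/140
M: M0=0, M1=293/140, M2=22/35, M3=-103/210, M4=0
seg 0: a=5, c=M0/2=0, d=(M1−M0)/(6·2)=293/1680, b=Δ0−h0·(2M0+M1)/6=-1763/420
seg 1: a=-2, c=M1/2=293/280, d=(M2−M1)/(6·2)=-41/336, b=Δ1−h1·(2M1+M2)/6=-221/105
seg 2: a=-3, c=M2/2=11/35, d=(M3−M2)/(6·3)=-47/756, b=Δ2−h2·(2M2+M3)/6=37/60
seg 3: a=0, c=M3/2=-103/420, d=(M4−M3)/(6·3)=103/3780, b=Δ3−h3·(2M3+M4)/6=173/210
t_q=25/4 → seg 2, τ=9/4; S=-3+37/60·τ+11/35·τ²+-47/756·τ³=-6537/8960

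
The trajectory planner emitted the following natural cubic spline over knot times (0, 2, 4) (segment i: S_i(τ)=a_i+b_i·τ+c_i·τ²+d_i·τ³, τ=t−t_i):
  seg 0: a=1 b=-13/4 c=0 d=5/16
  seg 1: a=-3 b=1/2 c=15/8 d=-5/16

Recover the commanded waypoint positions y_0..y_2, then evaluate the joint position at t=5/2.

y_0=1 y_1=-3 y_2=3
S(5/2) = -297/128

y_0 = S_0(0) = a_0 = 1
y_1 = S_1(0) = a_1 = -3
y_2 = S_1(2) = 3
t_q=5/2 is in segment 1 (τ=1/2); S_1(τ)=-297/128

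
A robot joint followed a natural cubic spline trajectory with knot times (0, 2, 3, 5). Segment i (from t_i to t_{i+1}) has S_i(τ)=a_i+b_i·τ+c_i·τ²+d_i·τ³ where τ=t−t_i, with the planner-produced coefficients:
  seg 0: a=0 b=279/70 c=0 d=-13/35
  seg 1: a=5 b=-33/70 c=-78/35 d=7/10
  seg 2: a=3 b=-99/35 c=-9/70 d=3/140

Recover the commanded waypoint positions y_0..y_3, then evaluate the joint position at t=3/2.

y_0=0 y_1=5 y_2=3 y_3=-3
S(3/2) = 189/40

y_0 = S_0(0) = a_0 = 0
y_1 = S_1(0) = a_1 = 5
y_2 = S_2(0) = a_2 = 3
y_3 = S_2(2) = -3
t_q=3/2 is in segment 0 (τ=3/2); S_0(τ)=189/40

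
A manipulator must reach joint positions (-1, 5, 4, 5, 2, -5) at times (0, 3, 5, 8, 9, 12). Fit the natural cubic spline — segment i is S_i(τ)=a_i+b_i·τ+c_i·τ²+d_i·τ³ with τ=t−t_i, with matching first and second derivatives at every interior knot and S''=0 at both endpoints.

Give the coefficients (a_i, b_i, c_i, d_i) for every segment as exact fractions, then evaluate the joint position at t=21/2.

  seg 0: a=-1 b=326/111 c=0 d=-104/999
  seg 1: a=5 b=14/111 c=-104/111 d=277/888
  seg 2: a=4 b=9/74 c=415/444 d=-1151/3996
  seg 3: a=5 b=-303/148 c=-184/111 d=313/444
  seg 4: a=2 b=-721/222 c=203/444 d=-203/3996
S(21/2) = -2385/1184

Δ: Δ0=2, Δ1=-1/2, Δ2=1/3, Δ3=-3, Δ4=-7/3
row 1: diag=10, rhs=-15; c'=1/5, d'=-3/2
row 2: denom=10−2·1/5=48/5; d'=(5−2·-3/2)/(48/5)=5/6
row 3: denom=8−3·5/16=113/16; d'=(-20−3·5/6)/(113/16)=-360/113
row 4: denom=8−1·16/113=888/113; d'=(4−1·-360/113)/(888/113)=203/222
back: M4=203/222
back: M3=-360/113−16/113·203/222=-368/111
back: M2=5/6−5/16·-368/111=415/222
back: M1=-3/2−1/5·415/222=-208/111
M: M0=0, M1=-208/111, M2=415/222, M3=-368/111, M4=203/222, M5=0
seg 0: a=-1, c=M0/2=0, d=(M1−M0)/(6·3)=-104/999, b=Δ0−h0·(2M0+M1)/6=326/111
seg 1: a=5, c=M1/2=-104/111, d=(M2−M1)/(6·2)=277/888, b=Δ1−h1·(2M1+M2)/6=14/111
seg 2: a=4, c=M2/2=415/444, d=(M3−M2)/(6·3)=-1151/3996, b=Δ2−h2·(2M2+M3)/6=9/74
seg 3: a=5, c=M3/2=-184/111, d=(M4−M3)/(6·1)=313/444, b=Δ3−h3·(2M3+M4)/6=-303/148
seg 4: a=2, c=M4/2=203/444, d=(M5−M4)/(6·3)=-203/3996, b=Δ4−h4·(2M4+M5)/6=-721/222
t_q=21/2 → seg 4, τ=3/2; S=2+-721/222·τ+203/444·τ²+-203/3996·τ³=-2385/1184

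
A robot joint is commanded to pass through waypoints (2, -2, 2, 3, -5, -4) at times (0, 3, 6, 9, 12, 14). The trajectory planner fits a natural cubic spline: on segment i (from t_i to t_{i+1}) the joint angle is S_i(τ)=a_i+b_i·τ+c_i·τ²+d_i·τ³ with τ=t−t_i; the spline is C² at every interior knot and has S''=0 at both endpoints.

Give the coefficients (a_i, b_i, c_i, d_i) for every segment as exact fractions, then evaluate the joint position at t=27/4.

  seg 0: a=2 b=-6313/3090 c=0 d=731/9270
  seg 1: a=-2 b=133/1545 c=731/1030 d=-545/5562
  seg 2: a=2 b=5249/3090 c=-266/1545 d=-2623/27810
  seg 3: a=3 b=-2906/1545 c=-631/618 d=7037/27810
  seg 4: a=-5 b=-3631/3090 c=647/515 d=-647/3090
S(27/4) = 206817/65920

Δ: Δ0=-4/3, Δ1=4/3, Δ2=1/3, Δ3=-8/3, Δ4=1/2
row 1: diag=12, rhs=16; c'=1/4, d'=4/3
row 2: denom=12−3·1/4=45/4; d'=(-6−3·4/3)/(45/4)=-8/9
row 3: denom=12−3·4/15=56/5; d'=(-18−3·-8/9)/(56/5)=-115/84
row 4: denom=10−3·15/56=515/56; d'=(19−3·-115/84)/(515/56)=1294/515
back: M4=1294/515
back: M3=-115/84−15/56·1294/515=-631/309
back: M2=-8/9−4/15·-631/309=-532/1545
back: M1=4/3−1/4·-532/1545=731/515
M: M0=0, M1=731/515, M2=-532/1545, M3=-631/309, M4=1294/515, M5=0
seg 0: a=2, c=M0/2=0, d=(M1−M0)/(6·3)=731/9270, b=Δ0−h0·(2M0+M1)/6=-6313/3090
seg 1: a=-2, c=M1/2=731/1030, d=(M2−M1)/(6·3)=-545/5562, b=Δ1−h1·(2M1+M2)/6=133/1545
seg 2: a=2, c=M2/2=-266/1545, d=(M3−M2)/(6·3)=-2623/27810, b=Δ2−h2·(2M2+M3)/6=5249/3090
seg 3: a=3, c=M3/2=-631/618, d=(M4−M3)/(6·3)=7037/27810, b=Δ3−h3·(2M3+M4)/6=-2906/1545
seg 4: a=-5, c=M4/2=647/515, d=(M5−M4)/(6·2)=-647/3090, b=Δ4−h4·(2M4+M5)/6=-3631/3090
t_q=27/4 → seg 2, τ=3/4; S=2+5249/3090·τ+-266/1545·τ²+-2623/27810·τ³=206817/65920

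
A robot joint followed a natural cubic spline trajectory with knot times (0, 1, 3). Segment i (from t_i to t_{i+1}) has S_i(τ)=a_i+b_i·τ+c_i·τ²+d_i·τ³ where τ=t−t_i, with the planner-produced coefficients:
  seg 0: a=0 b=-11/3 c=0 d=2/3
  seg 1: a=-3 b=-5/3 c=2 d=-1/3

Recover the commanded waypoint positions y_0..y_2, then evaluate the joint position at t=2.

y_0 = S_0(0) = a_0 = 0
y_1 = S_1(0) = a_1 = -3
y_2 = S_1(2) = -1
t_q=2 is in segment 1 (τ=1); S_1(τ)=-3

y_0=0 y_1=-3 y_2=-1
S(2) = -3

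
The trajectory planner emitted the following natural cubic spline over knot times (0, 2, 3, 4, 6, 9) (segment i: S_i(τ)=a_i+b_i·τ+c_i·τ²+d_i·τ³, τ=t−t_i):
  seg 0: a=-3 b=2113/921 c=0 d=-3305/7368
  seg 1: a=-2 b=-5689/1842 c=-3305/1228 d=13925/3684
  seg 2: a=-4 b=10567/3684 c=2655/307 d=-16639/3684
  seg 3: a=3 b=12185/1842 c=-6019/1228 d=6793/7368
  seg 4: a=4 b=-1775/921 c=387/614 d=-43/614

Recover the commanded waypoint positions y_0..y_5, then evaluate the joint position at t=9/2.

y_0 = S_0(0) = a_0 = -3
y_1 = S_1(0) = a_1 = -2
y_2 = S_2(0) = a_2 = -4
y_3 = S_3(0) = a_3 = 3
y_4 = S_4(0) = a_4 = 4
y_5 = S_4(3) = 2
t_q=9/2 is in segment 3 (τ=1/2); S_3(τ)=102119/19648

y_0=-3 y_1=-2 y_2=-4 y_3=3 y_4=4 y_5=2
S(9/2) = 102119/19648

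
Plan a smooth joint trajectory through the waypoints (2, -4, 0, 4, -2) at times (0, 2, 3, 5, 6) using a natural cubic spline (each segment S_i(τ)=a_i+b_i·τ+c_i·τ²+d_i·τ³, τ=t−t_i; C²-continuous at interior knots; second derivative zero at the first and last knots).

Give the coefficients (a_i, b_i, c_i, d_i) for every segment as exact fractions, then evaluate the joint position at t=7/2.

  seg 0: a=2 b=-499/93 c=0 d=55/93
  seg 1: a=-4 b=161/93 c=110/31 d=-119/93
  seg 2: a=0 b=464/93 c=-9/31 d=-56/93
  seg 3: a=4 b=-316/93 c=-121/31 d=121/93
S(7/2) = 291/124

Δ: Δ0=-3, Δ1=4, Δ2=2, Δ3=-6
row 1: diag=6, rhs=42; c'=1/6, d'=7
row 2: denom=6−1·1/6=35/6; d'=(-12−1·7)/(35/6)=-114/35
row 3: denom=6−2·12/35=186/35; d'=(-48−2·-114/35)/(186/35)=-242/31
back: M3=-242/31
back: M2=-114/35−12/35·-242/31=-18/31
back: M1=7−1/6·-18/31=220/31
M: M0=0, M1=220/31, M2=-18/31, M3=-242/31, M4=0
seg 0: a=2, c=M0/2=0, d=(M1−M0)/(6·2)=55/93, b=Δ0−h0·(2M0+M1)/6=-499/93
seg 1: a=-4, c=M1/2=110/31, d=(M2−M1)/(6·1)=-119/93, b=Δ1−h1·(2M1+M2)/6=161/93
seg 2: a=0, c=M2/2=-9/31, d=(M3−M2)/(6·2)=-56/93, b=Δ2−h2·(2M2+M3)/6=464/93
seg 3: a=4, c=M3/2=-121/31, d=(M4−M3)/(6·1)=121/93, b=Δ3−h3·(2M3+M4)/6=-316/93
t_q=7/2 → seg 2, τ=1/2; S=0+464/93·τ+-9/31·τ²+-56/93·τ³=291/124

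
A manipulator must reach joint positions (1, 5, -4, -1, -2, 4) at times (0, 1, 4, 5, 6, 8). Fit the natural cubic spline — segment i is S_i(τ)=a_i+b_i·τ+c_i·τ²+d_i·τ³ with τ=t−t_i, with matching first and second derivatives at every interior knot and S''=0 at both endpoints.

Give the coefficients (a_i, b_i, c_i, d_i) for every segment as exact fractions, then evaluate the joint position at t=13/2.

  seg 0: a=1 b=6612/1217 c=0 d=-1744/1217
  seg 1: a=5 b=1380/1217 c=-5232/1217 d=1185/1217
  seg 2: a=-4 b=1983/1217 c=5433/1217 d=-3765/1217
  seg 3: a=-1 b=1554/1217 c=-5862/1217 d=3091/1217
  seg 4: a=-2 b=-897/1217 c=3411/1217 d=-1137/2434
S(13/2) = -33613/19472

Δ: Δ0=4, Δ1=-3, Δ2=3, Δ3=-1, Δ4=3
row 1: diag=8, rhs=-42; c'=3/8, d'=-21/4
row 2: denom=8−3·3/8=55/8; d'=(36−3·-21/4)/(55/8)=414/55
row 3: denom=4−1·8/55=212/55; d'=(-24−1·414/55)/(212/55)=-867/106
row 4: denom=6−1·55/212=1217/212; d'=(24−1·-867/106)/(1217/212)=6822/1217
back: M4=6822/1217
back: M3=-867/106−55/212·6822/1217=-11724/1217
back: M2=414/55−8/55·-11724/1217=10866/1217
back: M1=-21/4−3/8·10866/1217=-10464/1217
M: M0=0, M1=-10464/1217, M2=10866/1217, M3=-11724/1217, M4=6822/1217, M5=0
seg 0: a=1, c=M0/2=0, d=(M1−M0)/(6·1)=-1744/1217, b=Δ0−h0·(2M0+M1)/6=6612/1217
seg 1: a=5, c=M1/2=-5232/1217, d=(M2−M1)/(6·3)=1185/1217, b=Δ1−h1·(2M1+M2)/6=1380/1217
seg 2: a=-4, c=M2/2=5433/1217, d=(M3−M2)/(6·1)=-3765/1217, b=Δ2−h2·(2M2+M3)/6=1983/1217
seg 3: a=-1, c=M3/2=-5862/1217, d=(M4−M3)/(6·1)=3091/1217, b=Δ3−h3·(2M3+M4)/6=1554/1217
seg 4: a=-2, c=M4/2=3411/1217, d=(M5−M4)/(6·2)=-1137/2434, b=Δ4−h4·(2M4+M5)/6=-897/1217
t_q=13/2 → seg 4, τ=1/2; S=-2+-897/1217·τ+3411/1217·τ²+-1137/2434·τ³=-33613/19472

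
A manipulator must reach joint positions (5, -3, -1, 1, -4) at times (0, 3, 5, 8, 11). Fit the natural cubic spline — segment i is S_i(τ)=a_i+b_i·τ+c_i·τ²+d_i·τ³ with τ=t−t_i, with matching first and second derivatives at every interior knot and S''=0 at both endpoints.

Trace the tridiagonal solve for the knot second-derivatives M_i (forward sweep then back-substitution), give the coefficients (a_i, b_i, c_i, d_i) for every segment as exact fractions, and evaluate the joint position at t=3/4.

Δ: Δ0=-8/3, Δ1=1, Δ2=2/3, Δ3=-5/3
row 1: diag=10, rhs=22; c'=1/5, d'=11/5
row 2: denom=10−2·1/5=48/5; d'=(-2−2·11/5)/(48/5)=-2/3
row 3: denom=12−3·5/16=177/16; d'=(-14−3·-2/3)/(177/16)=-64/59
back: M3=-64/59
back: M2=-2/3−5/16·-64/59=-58/177
back: M1=11/5−1/5·-58/177=401/177
M: M0=0, M1=401/177, M2=-58/177, M3=-64/59, M4=0
seg 0: a=5, c=M0/2=0, d=(M1−M0)/(6·3)=401/3186, b=Δ0−h0·(2M0+M1)/6=-1345/354
seg 1: a=-3, c=M1/2=401/354, d=(M2−M1)/(6·2)=-51/236, b=Δ1−h1·(2M1+M2)/6=-71/177
seg 2: a=-1, c=M2/2=-29/177, d=(M3−M2)/(6·3)=-67/1593, b=Δ2−h2·(2M2+M3)/6=272/177
seg 3: a=1, c=M3/2=-32/59, d=(M4−M3)/(6·3)=32/531, b=Δ3−h3·(2M3+M4)/6=-103/177
t_q=3/4 → seg 0, τ=3/4; S=5+-1345/354·τ+0·τ²+401/3186·τ³=16641/7552

  seg 0: a=5 b=-1345/354 c=0 d=401/3186
  seg 1: a=-3 b=-71/177 c=401/354 d=-51/236
  seg 2: a=-1 b=272/177 c=-29/177 d=-67/1593
  seg 3: a=1 b=-103/177 c=-32/59 d=32/531
S(3/4) = 16641/7552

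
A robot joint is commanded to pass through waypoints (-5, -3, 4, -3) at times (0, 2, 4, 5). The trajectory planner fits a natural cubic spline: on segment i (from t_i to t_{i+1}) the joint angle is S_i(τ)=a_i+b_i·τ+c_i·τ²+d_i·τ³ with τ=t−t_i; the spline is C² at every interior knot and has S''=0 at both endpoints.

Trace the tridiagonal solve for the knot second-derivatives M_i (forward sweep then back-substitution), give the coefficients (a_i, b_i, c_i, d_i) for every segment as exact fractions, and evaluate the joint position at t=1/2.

Δ: Δ0=1, Δ1=7/2, Δ2=-7
row 1: diag=8, rhs=15; c'=1/4, d'=15/8
row 2: denom=6−2·1/4=11/2; d'=(-63−2·15/8)/(11/2)=-267/22
back: M2=-267/22
back: M1=15/8−1/4·-267/22=54/11
M: M0=0, M1=54/11, M2=-267/22, M3=0
seg 0: a=-5, c=M0/2=0, d=(M1−M0)/(6·2)=9/22, b=Δ0−h0·(2M0+M1)/6=-7/11
seg 1: a=-3, c=M1/2=27/11, d=(M2−M1)/(6·2)=-125/88, b=Δ1−h1·(2M1+M2)/6=47/11
seg 2: a=4, c=M2/2=-267/44, d=(M3−M2)/(6·1)=89/44, b=Δ2−h2·(2M2+M3)/6=-65/22
t_q=1/2 → seg 0, τ=1/2; S=-5+-7/11·τ+0·τ²+9/22·τ³=-927/176

  seg 0: a=-5 b=-7/11 c=0 d=9/22
  seg 1: a=-3 b=47/11 c=27/11 d=-125/88
  seg 2: a=4 b=-65/22 c=-267/44 d=89/44
S(1/2) = -927/176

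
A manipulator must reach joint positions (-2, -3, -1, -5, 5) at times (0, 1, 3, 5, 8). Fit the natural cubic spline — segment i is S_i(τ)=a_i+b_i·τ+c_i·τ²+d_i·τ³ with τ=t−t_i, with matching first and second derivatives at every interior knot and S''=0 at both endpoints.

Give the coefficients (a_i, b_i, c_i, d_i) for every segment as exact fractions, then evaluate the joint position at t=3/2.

Δ: Δ0=-1, Δ1=1, Δ2=-2, Δ3=10/3
row 1: diag=6, rhs=12; c'=1/3, d'=2
row 2: denom=8−2·1/3=22/3; d'=(-18−2·2)/(22/3)=-3
row 3: denom=10−2·3/11=104/11; d'=(32−2·-3)/(104/11)=209/52
back: M3=209/52
back: M2=-3−3/11·209/52=-213/52
back: M1=2−1/3·-213/52=175/52
M: M0=0, M1=175/52, M2=-213/52, M3=209/52, M4=0
seg 0: a=-2, c=M0/2=0, d=(M1−M0)/(6·1)=175/312, b=Δ0−h0·(2M0+M1)/6=-487/312
seg 1: a=-3, c=M1/2=175/104, d=(M2−M1)/(6·2)=-97/156, b=Δ1−h1·(2M1+M2)/6=19/156
seg 2: a=-1, c=M2/2=-213/104, d=(M3−M2)/(6·2)=211/312, b=Δ2−h2·(2M2+M3)/6=-95/156
seg 3: a=-5, c=M3/2=209/104, d=(M4−M3)/(6·3)=-209/936, b=Δ3−h3·(2M3+M4)/6=-107/156
t_q=3/2 → seg 1, τ=1/2; S=-3+19/156·τ+175/104·τ²+-97/156·τ³=-135/52

  seg 0: a=-2 b=-487/312 c=0 d=175/312
  seg 1: a=-3 b=19/156 c=175/104 d=-97/156
  seg 2: a=-1 b=-95/156 c=-213/104 d=211/312
  seg 3: a=-5 b=-107/156 c=209/104 d=-209/936
S(3/2) = -135/52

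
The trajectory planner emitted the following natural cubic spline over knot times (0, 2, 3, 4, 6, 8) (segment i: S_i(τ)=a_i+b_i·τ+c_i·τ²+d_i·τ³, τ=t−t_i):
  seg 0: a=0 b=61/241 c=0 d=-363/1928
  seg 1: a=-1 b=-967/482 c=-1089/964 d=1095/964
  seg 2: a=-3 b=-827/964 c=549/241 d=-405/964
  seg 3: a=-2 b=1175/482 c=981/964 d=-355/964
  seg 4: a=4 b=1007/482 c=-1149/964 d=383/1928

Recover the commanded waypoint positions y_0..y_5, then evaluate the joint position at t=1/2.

y_0 = S_0(0) = a_0 = 0
y_1 = S_1(0) = a_1 = -1
y_2 = S_2(0) = a_2 = -3
y_3 = S_3(0) = a_3 = -2
y_4 = S_4(0) = a_4 = 4
y_5 = S_4(2) = 5
t_q=1/2 is in segment 0 (τ=1/2); S_0(τ)=1589/15424

y_0=0 y_1=-1 y_2=-3 y_3=-2 y_4=4 y_5=5
S(1/2) = 1589/15424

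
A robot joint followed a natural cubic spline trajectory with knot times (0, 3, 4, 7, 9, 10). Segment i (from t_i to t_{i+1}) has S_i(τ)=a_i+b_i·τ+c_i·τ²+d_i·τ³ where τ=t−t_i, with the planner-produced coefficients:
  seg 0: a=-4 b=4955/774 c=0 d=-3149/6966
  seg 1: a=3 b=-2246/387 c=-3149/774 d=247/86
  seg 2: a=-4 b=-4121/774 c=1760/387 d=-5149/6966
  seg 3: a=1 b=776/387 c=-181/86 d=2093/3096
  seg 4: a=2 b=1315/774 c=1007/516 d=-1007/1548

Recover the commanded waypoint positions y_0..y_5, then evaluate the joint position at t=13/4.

y_0 = S_0(0) = a_0 = -4
y_1 = S_1(0) = a_1 = 3
y_2 = S_2(0) = a_2 = -4
y_3 = S_3(0) = a_3 = 1
y_4 = S_4(0) = a_4 = 2
y_5 = S_4(1) = 5
t_q=13/4 is in segment 1 (τ=1/4); S_1(τ)=22121/16512

y_0=-4 y_1=3 y_2=-4 y_3=1 y_4=2 y_5=5
S(13/4) = 22121/16512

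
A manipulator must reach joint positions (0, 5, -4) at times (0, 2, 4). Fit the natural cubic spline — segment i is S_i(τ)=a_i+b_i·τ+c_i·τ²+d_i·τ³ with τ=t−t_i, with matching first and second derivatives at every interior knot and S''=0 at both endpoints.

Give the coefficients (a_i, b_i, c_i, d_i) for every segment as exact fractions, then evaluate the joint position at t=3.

Δ: Δ0=5/2, Δ1=-9/2
row 1: diag=8, rhs=-42; c'=1/4, d'=-21/4
back: M1=-21/4
M: M0=0, M1=-21/4, M2=0
seg 0: a=0, c=M0/2=0, d=(M1−M0)/(6·2)=-7/16, b=Δ0−h0·(2M0+M1)/6=17/4
seg 1: a=5, c=M1/2=-21/8, d=(M2−M1)/(6·2)=7/16, b=Δ1−h1·(2M1+M2)/6=-1
t_q=3 → seg 1, τ=1; S=5+-1·τ+-21/8·τ²+7/16·τ³=29/16

  seg 0: a=0 b=17/4 c=0 d=-7/16
  seg 1: a=5 b=-1 c=-21/8 d=7/16
S(3) = 29/16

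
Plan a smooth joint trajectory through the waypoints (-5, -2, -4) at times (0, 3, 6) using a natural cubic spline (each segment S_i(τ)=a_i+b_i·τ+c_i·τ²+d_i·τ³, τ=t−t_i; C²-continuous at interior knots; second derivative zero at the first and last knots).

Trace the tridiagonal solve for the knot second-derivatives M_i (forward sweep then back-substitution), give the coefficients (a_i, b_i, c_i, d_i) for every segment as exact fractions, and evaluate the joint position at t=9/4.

  seg 0: a=-5 b=17/12 c=0 d=-5/108
  seg 1: a=-2 b=1/6 c=-5/12 d=5/108
S(9/4) = -599/256

Δ: Δ0=1, Δ1=-2/3
row 1: diag=12, rhs=-10; c'=1/4, d'=-5/6
back: M1=-5/6
M: M0=0, M1=-5/6, M2=0
seg 0: a=-5, c=M0/2=0, d=(M1−M0)/(6·3)=-5/108, b=Δ0−h0·(2M0+M1)/6=17/12
seg 1: a=-2, c=M1/2=-5/12, d=(M2−M1)/(6·3)=5/108, b=Δ1−h1·(2M1+M2)/6=1/6
t_q=9/4 → seg 0, τ=9/4; S=-5+17/12·τ+0·τ²+-5/108·τ³=-599/256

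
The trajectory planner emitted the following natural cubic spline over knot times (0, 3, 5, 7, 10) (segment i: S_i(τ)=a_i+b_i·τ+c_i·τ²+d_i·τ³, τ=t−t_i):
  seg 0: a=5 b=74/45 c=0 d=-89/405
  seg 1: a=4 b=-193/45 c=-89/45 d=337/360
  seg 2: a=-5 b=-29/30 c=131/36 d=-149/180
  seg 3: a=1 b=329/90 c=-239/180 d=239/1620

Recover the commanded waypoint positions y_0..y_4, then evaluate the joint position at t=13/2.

y_0=5 y_1=4 y_2=-5 y_3=1 y_4=4
S(13/2) = -169/160

y_0 = S_0(0) = a_0 = 5
y_1 = S_1(0) = a_1 = 4
y_2 = S_2(0) = a_2 = -5
y_3 = S_3(0) = a_3 = 1
y_4 = S_3(3) = 4
t_q=13/2 is in segment 2 (τ=3/2); S_2(τ)=-169/160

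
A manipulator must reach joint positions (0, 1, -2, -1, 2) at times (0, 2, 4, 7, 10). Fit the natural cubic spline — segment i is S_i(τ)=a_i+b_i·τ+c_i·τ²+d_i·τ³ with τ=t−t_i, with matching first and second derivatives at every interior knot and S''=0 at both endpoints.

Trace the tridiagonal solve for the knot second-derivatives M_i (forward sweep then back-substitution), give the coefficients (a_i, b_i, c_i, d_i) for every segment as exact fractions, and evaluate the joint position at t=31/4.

  seg 0: a=0 b=118/105 c=0 d=-131/840
  seg 1: a=1 b=-157/210 c=-131/140 d=47/168
  seg 2: a=-2 b=-17/15 c=26/35 d=-16/189
  seg 3: a=-1 b=109/105 c=-2/105 d=2/945
S(31/4) = -37/160

Δ: Δ0=1/2, Δ1=-3/2, Δ2=1/3, Δ3=1
row 1: diag=8, rhs=-12; c'=1/4, d'=-3/2
row 2: denom=10−2·1/4=19/2; d'=(11−2·-3/2)/(19/2)=28/19
row 3: denom=12−3·6/19=210/19; d'=(4−3·28/19)/(210/19)=-4/105
back: M3=-4/105
back: M2=28/19−6/19·-4/105=52/35
back: M1=-3/2−1/4·52/35=-131/70
M: M0=0, M1=-131/70, M2=52/35, M3=-4/105, M4=0
seg 0: a=0, c=M0/2=0, d=(M1−M0)/(6·2)=-131/840, b=Δ0−h0·(2M0+M1)/6=118/105
seg 1: a=1, c=M1/2=-131/140, d=(M2−M1)/(6·2)=47/168, b=Δ1−h1·(2M1+M2)/6=-157/210
seg 2: a=-2, c=M2/2=26/35, d=(M3−M2)/(6·3)=-16/189, b=Δ2−h2·(2M2+M3)/6=-17/15
seg 3: a=-1, c=M3/2=-2/105, d=(M4−M3)/(6·3)=2/945, b=Δ3−h3·(2M3+M4)/6=109/105
t_q=31/4 → seg 3, τ=3/4; S=-1+109/105·τ+-2/105·τ²+2/945·τ³=-37/160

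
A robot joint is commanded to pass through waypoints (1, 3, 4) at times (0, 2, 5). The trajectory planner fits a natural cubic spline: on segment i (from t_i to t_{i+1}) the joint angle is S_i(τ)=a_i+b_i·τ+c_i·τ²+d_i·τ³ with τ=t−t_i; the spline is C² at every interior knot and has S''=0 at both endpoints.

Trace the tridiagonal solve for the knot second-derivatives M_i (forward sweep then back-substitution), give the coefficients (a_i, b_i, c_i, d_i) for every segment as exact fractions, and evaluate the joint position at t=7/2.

Δ: Δ0=1, Δ1=1/3
row 1: diag=10, rhs=-4; c'=3/10, d'=-2/5
back: M1=-2/5
M: M0=0, M1=-2/5, M2=0
seg 0: a=1, c=M0/2=0, d=(M1−M0)/(6·2)=-1/30, b=Δ0−h0·(2M0+M1)/6=17/15
seg 1: a=3, c=M1/2=-1/5, d=(M2−M1)/(6·3)=1/45, b=Δ1−h1·(2M1+M2)/6=11/15
t_q=7/2 → seg 1, τ=3/2; S=3+11/15·τ+-1/5·τ²+1/45·τ³=149/40

  seg 0: a=1 b=17/15 c=0 d=-1/30
  seg 1: a=3 b=11/15 c=-1/5 d=1/45
S(7/2) = 149/40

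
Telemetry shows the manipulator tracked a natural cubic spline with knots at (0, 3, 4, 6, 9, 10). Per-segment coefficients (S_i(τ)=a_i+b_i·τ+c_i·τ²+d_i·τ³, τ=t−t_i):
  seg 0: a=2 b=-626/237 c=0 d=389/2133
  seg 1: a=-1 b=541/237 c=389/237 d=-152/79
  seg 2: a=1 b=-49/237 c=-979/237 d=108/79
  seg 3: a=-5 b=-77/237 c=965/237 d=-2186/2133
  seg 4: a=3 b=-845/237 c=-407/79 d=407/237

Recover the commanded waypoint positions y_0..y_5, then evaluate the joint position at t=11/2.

y_0 = S_0(0) = a_0 = 2
y_1 = S_1(0) = a_1 = -1
y_2 = S_2(0) = a_2 = 1
y_3 = S_3(0) = a_3 = -5
y_4 = S_4(0) = a_4 = 3
y_5 = S_4(1) = -4
t_q=11/2 is in segment 2 (τ=3/2); S_2(τ)=-1261/316

y_0=2 y_1=-1 y_2=1 y_3=-5 y_4=3 y_5=-4
S(11/2) = -1261/316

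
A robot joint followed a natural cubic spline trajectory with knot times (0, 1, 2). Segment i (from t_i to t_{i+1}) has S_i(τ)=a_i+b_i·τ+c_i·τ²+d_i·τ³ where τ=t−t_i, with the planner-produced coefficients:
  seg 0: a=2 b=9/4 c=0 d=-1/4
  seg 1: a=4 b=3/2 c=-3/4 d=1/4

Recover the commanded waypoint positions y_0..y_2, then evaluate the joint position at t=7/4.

y_0=2 y_1=4 y_2=5
S(7/4) = 1231/256

y_0 = S_0(0) = a_0 = 2
y_1 = S_1(0) = a_1 = 4
y_2 = S_1(1) = 5
t_q=7/4 is in segment 1 (τ=3/4); S_1(τ)=1231/256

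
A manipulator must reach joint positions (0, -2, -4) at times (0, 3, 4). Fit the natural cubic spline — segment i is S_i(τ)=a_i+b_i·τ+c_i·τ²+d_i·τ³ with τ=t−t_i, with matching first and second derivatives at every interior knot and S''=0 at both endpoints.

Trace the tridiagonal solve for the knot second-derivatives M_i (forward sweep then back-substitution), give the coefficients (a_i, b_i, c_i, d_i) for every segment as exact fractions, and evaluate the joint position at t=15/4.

  seg 0: a=0 b=-1/6 c=0 d=-1/18
  seg 1: a=-2 b=-5/3 c=-1/2 d=1/6
S(15/4) = -443/128

Δ: Δ0=-2/3, Δ1=-2
row 1: diag=8, rhs=-8; c'=1/8, d'=-1
back: M1=-1
M: M0=0, M1=-1, M2=0
seg 0: a=0, c=M0/2=0, d=(M1−M0)/(6·3)=-1/18, b=Δ0−h0·(2M0+M1)/6=-1/6
seg 1: a=-2, c=M1/2=-1/2, d=(M2−M1)/(6·1)=1/6, b=Δ1−h1·(2M1+M2)/6=-5/3
t_q=15/4 → seg 1, τ=3/4; S=-2+-5/3·τ+-1/2·τ²+1/6·τ³=-443/128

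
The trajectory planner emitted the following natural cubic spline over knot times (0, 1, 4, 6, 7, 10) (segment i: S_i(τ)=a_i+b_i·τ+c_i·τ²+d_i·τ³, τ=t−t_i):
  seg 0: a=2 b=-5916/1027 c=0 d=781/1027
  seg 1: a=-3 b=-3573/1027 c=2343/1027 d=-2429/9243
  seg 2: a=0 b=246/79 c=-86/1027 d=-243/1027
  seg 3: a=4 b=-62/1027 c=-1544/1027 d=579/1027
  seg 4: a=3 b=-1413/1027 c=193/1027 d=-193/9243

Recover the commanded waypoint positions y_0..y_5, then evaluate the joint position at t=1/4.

y_0 = S_0(0) = a_0 = 2
y_1 = S_1(0) = a_1 = -3
y_2 = S_2(0) = a_2 = 0
y_3 = S_3(0) = a_3 = 4
y_4 = S_4(0) = a_4 = 3
y_5 = S_4(3) = 0
t_q=1/4 is in segment 0 (τ=1/4); S_0(τ)=37581/65728

y_0=2 y_1=-3 y_2=0 y_3=4 y_4=3 y_5=0
S(1/4) = 37581/65728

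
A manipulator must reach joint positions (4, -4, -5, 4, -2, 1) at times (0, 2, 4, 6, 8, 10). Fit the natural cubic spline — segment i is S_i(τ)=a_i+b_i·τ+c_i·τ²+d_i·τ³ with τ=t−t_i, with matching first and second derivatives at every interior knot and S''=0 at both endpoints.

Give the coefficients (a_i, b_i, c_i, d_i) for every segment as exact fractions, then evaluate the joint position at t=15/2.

Δ: Δ0=-4, Δ1=-1/2, Δ2=9/2, Δ3=-3, Δ4=3/2
row 1: diag=8, rhs=21; c'=1/4, d'=21/8
row 2: denom=8−2·1/4=15/2; d'=(30−2·21/8)/(15/2)=33/10
row 3: denom=8−2·4/15=112/15; d'=(-45−2·33/10)/(112/15)=-387/56
row 4: denom=8−2·15/56=209/28; d'=(27−2·-387/56)/(209/28)=1143/209
back: M4=1143/209
back: M3=-387/56−15/56·1143/209=-3501/418
back: M2=33/10−4/15·-3501/418=2313/418
back: M1=21/8−1/4·2313/418=519/418
M: M0=0, M1=519/418, M2=2313/418, M3=-3501/418, M4=1143/209, M5=0
seg 0: a=4, c=M0/2=0, d=(M1−M0)/(6·2)=173/1672, b=Δ0−h0·(2M0+M1)/6=-1845/418
seg 1: a=-4, c=M1/2=519/836, d=(M2−M1)/(6·2)=299/836, b=Δ1−h1·(2M1+M2)/6=-663/209
seg 2: a=-5, c=M2/2=2313/836, d=(M3−M2)/(6·2)=-51/44, b=Δ2−h2·(2M2+M3)/6=753/209
seg 3: a=4, c=M3/2=-3501/836, d=(M4−M3)/(6·2)=1929/1672, b=Δ3−h3·(2M3+M4)/6=159/209
seg 4: a=-2, c=M4/2=1143/418, d=(M5−M4)/(6·2)=-381/836, b=Δ4−h4·(2M4+M5)/6=-897/418
t_q=15/2 → seg 3, τ=3/2; S=4+159/209·τ+-3501/836·τ²+1929/1672·τ³=-5185/13376

  seg 0: a=4 b=-1845/418 c=0 d=173/1672
  seg 1: a=-4 b=-663/209 c=519/836 d=299/836
  seg 2: a=-5 b=753/209 c=2313/836 d=-51/44
  seg 3: a=4 b=159/209 c=-3501/836 d=1929/1672
  seg 4: a=-2 b=-897/418 c=1143/418 d=-381/836
S(15/2) = -5185/13376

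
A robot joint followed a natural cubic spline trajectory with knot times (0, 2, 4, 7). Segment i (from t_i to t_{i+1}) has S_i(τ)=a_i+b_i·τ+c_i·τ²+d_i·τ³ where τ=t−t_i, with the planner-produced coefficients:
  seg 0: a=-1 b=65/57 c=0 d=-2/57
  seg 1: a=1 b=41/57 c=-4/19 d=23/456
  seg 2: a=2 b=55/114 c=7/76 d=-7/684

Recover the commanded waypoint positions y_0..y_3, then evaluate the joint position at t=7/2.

y_0 = S_0(0) = a_0 = -1
y_1 = S_1(0) = a_1 = 1
y_2 = S_2(0) = a_2 = 2
y_3 = S_2(3) = 4
t_q=7/2 is in segment 1 (τ=3/2); S_1(τ)=2159/1216

y_0=-1 y_1=1 y_2=2 y_3=4
S(7/2) = 2159/1216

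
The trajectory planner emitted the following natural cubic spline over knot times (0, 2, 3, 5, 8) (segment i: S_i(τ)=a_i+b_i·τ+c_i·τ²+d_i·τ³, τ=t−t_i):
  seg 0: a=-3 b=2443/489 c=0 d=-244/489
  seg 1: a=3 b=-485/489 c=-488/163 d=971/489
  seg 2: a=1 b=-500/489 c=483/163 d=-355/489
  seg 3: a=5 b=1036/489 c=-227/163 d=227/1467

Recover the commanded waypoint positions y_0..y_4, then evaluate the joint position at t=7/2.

y_0 = S_0(0) = a_0 = -3
y_1 = S_1(0) = a_1 = 3
y_2 = S_2(0) = a_2 = 1
y_3 = S_3(0) = a_3 = 5
y_4 = S_3(3) = 3
t_q=7/2 is in segment 2 (τ=1/2); S_2(τ)=1485/1304

y_0=-3 y_1=3 y_2=1 y_3=5 y_4=3
S(7/2) = 1485/1304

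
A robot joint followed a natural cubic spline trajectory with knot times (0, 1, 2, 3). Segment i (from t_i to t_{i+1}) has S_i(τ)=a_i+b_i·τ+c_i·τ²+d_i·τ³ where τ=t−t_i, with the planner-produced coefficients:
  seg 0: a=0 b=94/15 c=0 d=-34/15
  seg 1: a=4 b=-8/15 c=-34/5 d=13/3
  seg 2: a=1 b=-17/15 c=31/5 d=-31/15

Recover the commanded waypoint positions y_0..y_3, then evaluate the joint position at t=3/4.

y_0 = S_0(0) = a_0 = 0
y_1 = S_1(0) = a_1 = 4
y_2 = S_2(0) = a_2 = 1
y_3 = S_2(1) = 4
t_q=3/4 is in segment 0 (τ=3/4); S_0(τ)=599/160

y_0=0 y_1=4 y_2=1 y_3=4
S(3/4) = 599/160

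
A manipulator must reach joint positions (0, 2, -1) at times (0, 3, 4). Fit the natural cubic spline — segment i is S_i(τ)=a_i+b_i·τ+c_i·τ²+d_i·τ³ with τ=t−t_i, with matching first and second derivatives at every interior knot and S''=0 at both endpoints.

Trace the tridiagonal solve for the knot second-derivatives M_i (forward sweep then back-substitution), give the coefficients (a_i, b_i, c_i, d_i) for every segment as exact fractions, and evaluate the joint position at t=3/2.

Δ: Δ0=2/3, Δ1=-3
row 1: diag=8, rhs=-22; c'=1/8, d'=-11/4
back: M1=-11/4
M: M0=0, M1=-11/4, M2=0
seg 0: a=0, c=M0/2=0, d=(M1−M0)/(6·3)=-11/72, b=Δ0−h0·(2M0+M1)/6=49/24
seg 1: a=2, c=M1/2=-11/8, d=(M2−M1)/(6·1)=11/24, b=Δ1−h1·(2M1+M2)/6=-25/12
t_q=3/2 → seg 0, τ=3/2; S=0+49/24·τ+0·τ²+-11/72·τ³=163/64

  seg 0: a=0 b=49/24 c=0 d=-11/72
  seg 1: a=2 b=-25/12 c=-11/8 d=11/24
S(3/2) = 163/64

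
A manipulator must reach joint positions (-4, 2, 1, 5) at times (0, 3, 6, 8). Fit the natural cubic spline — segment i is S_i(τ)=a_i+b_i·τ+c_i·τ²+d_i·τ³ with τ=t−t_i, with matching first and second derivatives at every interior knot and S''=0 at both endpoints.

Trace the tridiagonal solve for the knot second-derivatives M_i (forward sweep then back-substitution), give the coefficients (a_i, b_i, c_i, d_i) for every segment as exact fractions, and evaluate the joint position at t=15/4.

  seg 0: a=-4 b=313/111 c=0 d=-91/999
  seg 1: a=2 b=40/111 c=-91/111 d=196/999
  seg 2: a=1 b=82/111 c=35/37 d=-35/222
S(15/4) = 70/37

Δ: Δ0=2, Δ1=-1/3, Δ2=2
row 1: diag=12, rhs=-14; c'=1/4, d'=-7/6
row 2: denom=10−3·1/4=37/4; d'=(14−3·-7/6)/(37/4)=70/37
back: M2=70/37
back: M1=-7/6−1/4·70/37=-182/111
M: M0=0, M1=-182/111, M2=70/37, M3=0
seg 0: a=-4, c=M0/2=0, d=(M1−M0)/(6·3)=-91/999, b=Δ0−h0·(2M0+M1)/6=313/111
seg 1: a=2, c=M1/2=-91/111, d=(M2−M1)/(6·3)=196/999, b=Δ1−h1·(2M1+M2)/6=40/111
seg 2: a=1, c=M2/2=35/37, d=(M3−M2)/(6·2)=-35/222, b=Δ2−h2·(2M2+M3)/6=82/111
t_q=15/4 → seg 1, τ=3/4; S=2+40/111·τ+-91/111·τ²+196/999·τ³=70/37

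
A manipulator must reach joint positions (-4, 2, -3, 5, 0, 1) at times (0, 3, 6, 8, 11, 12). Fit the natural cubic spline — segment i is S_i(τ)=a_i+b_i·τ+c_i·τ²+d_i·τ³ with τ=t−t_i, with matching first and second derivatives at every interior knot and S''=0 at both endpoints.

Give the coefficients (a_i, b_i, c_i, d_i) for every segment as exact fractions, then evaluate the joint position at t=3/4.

  seg 0: a=-4 b=9011/2499 c=0 d=-4013/22491
  seg 1: a=2 b=-3028/2499 c=-4013/2499 d=3634/7497
  seg 2: a=-3 b=800/357 c=6889/2499 d=-4691/4998
  seg 3: a=5 b=1670/833 c=-7184/2499 d=12377/22491
  seg 4: a=0 b=-321/833 c=1731/833 d=-577/833
S(3/4) = -73085/53312

Δ: Δ0=2, Δ1=-5/3, Δ2=4, Δ3=-5/3, Δ4=1
row 1: diag=12, rhs=-22; c'=1/4, d'=-11/6
row 2: denom=10−3·1/4=37/4; d'=(34−3·-11/6)/(37/4)=158/37
row 3: denom=10−2·8/37=354/37; d'=(-34−2·158/37)/(354/37)=-787/177
row 4: denom=8−3·37/118=833/118; d'=(16−3·-787/177)/(833/118)=3462/833
back: M4=3462/833
back: M3=-787/177−37/118·3462/833=-14368/2499
back: M2=158/37−8/37·-14368/2499=13778/2499
back: M1=-11/6−1/4·13778/2499=-8026/2499
M: M0=0, M1=-8026/2499, M2=13778/2499, M3=-14368/2499, M4=3462/833, M5=0
seg 0: a=-4, c=M0/2=0, d=(M1−M0)/(6·3)=-4013/22491, b=Δ0−h0·(2M0+M1)/6=9011/2499
seg 1: a=2, c=M1/2=-4013/2499, d=(M2−M1)/(6·3)=3634/7497, b=Δ1−h1·(2M1+M2)/6=-3028/2499
seg 2: a=-3, c=M2/2=6889/2499, d=(M3−M2)/(6·2)=-4691/4998, b=Δ2−h2·(2M2+M3)/6=800/357
seg 3: a=5, c=M3/2=-7184/2499, d=(M4−M3)/(6·3)=12377/22491, b=Δ3−h3·(2M3+M4)/6=1670/833
seg 4: a=0, c=M4/2=1731/833, d=(M5−M4)/(6·1)=-577/833, b=Δ4−h4·(2M4+M5)/6=-321/833
t_q=3/4 → seg 0, τ=3/4; S=-4+9011/2499·τ+0·τ²+-4013/22491·τ³=-73085/53312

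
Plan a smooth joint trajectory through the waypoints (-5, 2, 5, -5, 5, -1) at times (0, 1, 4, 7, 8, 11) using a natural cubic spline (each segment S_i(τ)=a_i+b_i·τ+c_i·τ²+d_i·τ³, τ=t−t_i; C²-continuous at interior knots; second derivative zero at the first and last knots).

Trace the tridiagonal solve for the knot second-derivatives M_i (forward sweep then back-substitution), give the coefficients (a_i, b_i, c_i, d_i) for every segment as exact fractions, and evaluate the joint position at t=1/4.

Δ: Δ0=7, Δ1=1, Δ2=-10/3, Δ3=10, Δ4=-2
row 1: diag=8, rhs=-36; c'=3/8, d'=-9/2
row 2: denom=12−3·3/8=87/8; d'=(-26−3·-9/2)/(87/8)=-100/87
row 3: denom=8−3·8/29=208/29; d'=(80−3·-100/87)/(208/29)=605/52
row 4: denom=8−1·29/208=1635/208; d'=(-72−1·605/52)/(1635/208)=-17396/1635
back: M4=-17396/1635
back: M3=605/52−29/208·-17396/1635=21448/1635
back: M2=-100/87−8/29·21448/1635=-7796/1635
back: M1=-9/2−3/8·-7796/1635=-1478/545
M: M0=0, M1=-1478/545, M2=-7796/1635, M3=21448/1635, M4=-17396/1635, M5=0
seg 0: a=-5, c=M0/2=0, d=(M1−M0)/(6·1)=-739/1635, b=Δ0−h0·(2M0+M1)/6=12184/1635
seg 1: a=2, c=M1/2=-739/545, d=(M2−M1)/(6·3)=-1681/14715, b=Δ1−h1·(2M1+M2)/6=9967/1635
seg 2: a=5, c=M2/2=-3898/1635, d=(M3−M2)/(6·3)=4874/4905, b=Δ2−h2·(2M2+M3)/6=-8378/1635
seg 3: a=-5, c=M3/2=10724/1635, d=(M4−M3)/(6·1)=-2158/545, b=Δ3−h3·(2M3+M4)/6=2420/327
seg 4: a=5, c=M4/2=-8698/1635, d=(M5−M4)/(6·3)=8698/14715, b=Δ4−h4·(2M4+M5)/6=14126/1635
t_q=1/4 → seg 0, τ=1/4; S=-5+12184/1635·τ+0·τ²+-739/1635·τ³=-21933/6976

  seg 0: a=-5 b=12184/1635 c=0 d=-739/1635
  seg 1: a=2 b=9967/1635 c=-739/545 d=-1681/14715
  seg 2: a=5 b=-8378/1635 c=-3898/1635 d=4874/4905
  seg 3: a=-5 b=2420/327 c=10724/1635 d=-2158/545
  seg 4: a=5 b=14126/1635 c=-8698/1635 d=8698/14715
S(1/4) = -21933/6976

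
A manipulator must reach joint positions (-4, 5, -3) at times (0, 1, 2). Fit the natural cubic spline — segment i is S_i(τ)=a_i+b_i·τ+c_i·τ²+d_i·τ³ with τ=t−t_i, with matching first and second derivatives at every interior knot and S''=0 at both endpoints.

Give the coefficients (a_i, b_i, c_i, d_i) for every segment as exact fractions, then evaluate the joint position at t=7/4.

  seg 0: a=-4 b=53/4 c=0 d=-17/4
  seg 1: a=5 b=1/2 c=-51/4 d=17/4
S(7/4) = -1/256

Δ: Δ0=9, Δ1=-8
row 1: diag=4, rhs=-102; c'=1/4, d'=-51/2
back: M1=-51/2
M: M0=0, M1=-51/2, M2=0
seg 0: a=-4, c=M0/2=0, d=(M1−M0)/(6·1)=-17/4, b=Δ0−h0·(2M0+M1)/6=53/4
seg 1: a=5, c=M1/2=-51/4, d=(M2−M1)/(6·1)=17/4, b=Δ1−h1·(2M1+M2)/6=1/2
t_q=7/4 → seg 1, τ=3/4; S=5+1/2·τ+-51/4·τ²+17/4·τ³=-1/256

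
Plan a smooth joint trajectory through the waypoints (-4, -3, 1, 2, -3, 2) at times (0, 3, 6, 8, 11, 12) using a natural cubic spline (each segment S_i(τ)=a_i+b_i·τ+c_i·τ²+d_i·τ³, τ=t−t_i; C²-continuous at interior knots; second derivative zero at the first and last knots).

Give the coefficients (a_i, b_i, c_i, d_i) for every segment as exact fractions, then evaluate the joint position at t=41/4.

Δ: Δ0=1/3, Δ1=4/3, Δ2=1/2, Δ3=-5/3, Δ4=5
row 1: diag=12, rhs=6; c'=1/4, d'=1/2
row 2: denom=10−3·1/4=37/4; d'=(-5−3·1/2)/(37/4)=-26/37
row 3: denom=10−2·8/37=354/37; d'=(-13−2·-26/37)/(354/37)=-143/118
row 4: denom=8−3·37/118=833/118; d'=(40−3·-143/118)/(833/118)=5149/833
back: M4=5149/833
back: M3=-143/118−37/118·5149/833=-2624/833
back: M2=-26/37−8/37·-2624/833=-18/833
back: M1=1/2−1/4·-18/833=421/833
M: M0=0, M1=421/833, M2=-18/833, M3=-2624/833, M4=5149/833, M5=0
seg 0: a=-4, c=M0/2=0, d=(M1−M0)/(6·3)=421/14994, b=Δ0−h0·(2M0+M1)/6=403/4998
seg 1: a=-3, c=M1/2=421/1666, d=(M2−M1)/(6·3)=-439/14994, b=Δ1−h1·(2M1+M2)/6=2096/2499
seg 2: a=1, c=M2/2=-9/833, d=(M3−M2)/(6·2)=-1303/4998, b=Δ2−h2·(2M2+M3)/6=1117/714
seg 3: a=2, c=M3/2=-1312/833, d=(M4−M3)/(6·3)=2591/4998, b=Δ3−h3·(2M3+M4)/6=-8033/4998
seg 4: a=-3, c=M4/2=5149/1666, d=(M5−M4)/(6·1)=-5149/4998, b=Δ4−h4·(2M4+M5)/6=7346/2499
t_q=41/4 → seg 3, τ=9/4; S=2+-8033/4998·τ+-1312/833·τ²+2591/4998·τ³=-392899/106624

  seg 0: a=-4 b=403/4998 c=0 d=421/14994
  seg 1: a=-3 b=2096/2499 c=421/1666 d=-439/14994
  seg 2: a=1 b=1117/714 c=-9/833 d=-1303/4998
  seg 3: a=2 b=-8033/4998 c=-1312/833 d=2591/4998
  seg 4: a=-3 b=7346/2499 c=5149/1666 d=-5149/4998
S(41/4) = -392899/106624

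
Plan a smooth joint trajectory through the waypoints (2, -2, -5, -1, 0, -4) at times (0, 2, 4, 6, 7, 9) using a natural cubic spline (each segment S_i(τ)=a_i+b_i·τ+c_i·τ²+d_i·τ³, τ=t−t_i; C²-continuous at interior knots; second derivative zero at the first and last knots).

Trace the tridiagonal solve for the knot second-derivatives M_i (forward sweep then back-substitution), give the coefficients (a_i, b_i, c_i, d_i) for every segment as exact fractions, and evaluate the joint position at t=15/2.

Δ: Δ0=-2, Δ1=-3/2, Δ2=2, Δ3=1, Δ4=-2
row 1: diag=8, rhs=3; c'=1/4, d'=3/8
row 2: denom=8−2·1/4=15/2; d'=(21−2·3/8)/(15/2)=27/10
row 3: denom=6−2·4/15=82/15; d'=(-6−2·27/10)/(82/15)=-171/82
row 4: denom=6−1·15/82=477/82; d'=(-18−1·-171/82)/(477/82)=-145/53
back: M4=-145/53
back: M3=-171/82−15/82·-145/53=-84/53
back: M2=27/10−4/15·-84/53=331/106
back: M1=3/8−1/4·331/106=-43/106
M: M0=0, M1=-43/106, M2=331/106, M3=-84/53, M4=-145/53, M5=0
seg 0: a=2, c=M0/2=0, d=(M1−M0)/(6·2)=-43/1272, b=Δ0−h0·(2M0+M1)/6=-593/318
seg 1: a=-2, c=M1/2=-43/212, d=(M2−M1)/(6·2)=187/636, b=Δ1−h1·(2M1+M2)/6=-361/159
seg 2: a=-5, c=M2/2=331/212, d=(M3−M2)/(6·2)=-499/1272, b=Δ2−h2·(2M2+M3)/6=71/159
seg 3: a=-1, c=M3/2=-42/53, d=(M4−M3)/(6·1)=-61/318, b=Δ3−h3·(2M3+M4)/6=631/318
seg 4: a=0, c=M4/2=-145/106, d=(M5−M4)/(6·2)=145/636, b=Δ4−h4·(2M4+M5)/6=-28/159
t_q=15/2 → seg 4, τ=1/2; S=0+-28/159·τ+-145/106·τ²+145/636·τ³=-681/1696

  seg 0: a=2 b=-593/318 c=0 d=-43/1272
  seg 1: a=-2 b=-361/159 c=-43/212 d=187/636
  seg 2: a=-5 b=71/159 c=331/212 d=-499/1272
  seg 3: a=-1 b=631/318 c=-42/53 d=-61/318
  seg 4: a=0 b=-28/159 c=-145/106 d=145/636
S(15/2) = -681/1696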